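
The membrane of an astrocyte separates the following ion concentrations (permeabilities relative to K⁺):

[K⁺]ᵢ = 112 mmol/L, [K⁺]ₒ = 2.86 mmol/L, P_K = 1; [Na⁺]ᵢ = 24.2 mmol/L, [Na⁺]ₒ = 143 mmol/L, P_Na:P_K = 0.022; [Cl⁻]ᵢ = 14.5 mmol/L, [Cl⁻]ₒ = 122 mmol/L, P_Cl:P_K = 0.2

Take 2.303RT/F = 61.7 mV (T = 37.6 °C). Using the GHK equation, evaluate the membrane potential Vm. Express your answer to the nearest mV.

-73 mV

Vm = 61.7 · log₁₀[(Σ P·[cation]ₒ + Σ P·[anion]ᵢ) / (Σ P·[cation]ᵢ + Σ P·[anion]ₒ)]
Numerator = 1×2.86 + 0.022×143 + 0.2×14.5 = 8.906
Denominator = 1×112 + 0.022×24.2 + 0.2×122 = 136.9
Vm = 61.7 · log₁₀(0.065039) = 61.7 × (-1.1868) = -73.23 mV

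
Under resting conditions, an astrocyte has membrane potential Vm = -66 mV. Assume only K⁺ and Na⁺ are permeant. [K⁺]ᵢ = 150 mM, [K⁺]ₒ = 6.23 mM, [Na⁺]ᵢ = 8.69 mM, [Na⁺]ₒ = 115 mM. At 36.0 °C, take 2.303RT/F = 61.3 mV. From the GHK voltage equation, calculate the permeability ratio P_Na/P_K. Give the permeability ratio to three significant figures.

0.0555

Let α = P_Na/P_K. GHK: Vm = 61.3·log₁₀[(Kₒ + α·Naₒ)/(Kᵢ + α·Naᵢ)].
10^(Vm/61.3) = 10^(-66.0/61.3) = 0.083816
So 0.083816·(Kᵢ + α·Naᵢ) = Kₒ + α·Naₒ → α = (0.083816·150.0 − 6.23) / (115.0 − 0.083816·8.69)
α = (12.57 − 6.23) / (115.0 − 0.7284) = 6.342/114.3 = 0.0555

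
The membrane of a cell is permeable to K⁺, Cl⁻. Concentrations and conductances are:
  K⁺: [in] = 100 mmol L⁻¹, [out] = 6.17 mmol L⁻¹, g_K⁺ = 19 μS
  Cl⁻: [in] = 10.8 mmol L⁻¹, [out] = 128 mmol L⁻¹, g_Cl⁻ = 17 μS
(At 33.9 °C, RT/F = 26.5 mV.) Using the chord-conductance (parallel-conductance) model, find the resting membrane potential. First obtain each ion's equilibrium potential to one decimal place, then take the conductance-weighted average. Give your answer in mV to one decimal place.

-69.9 mV

E_K⁺ = (26.5/1)·ln(6.17/100) = -73.8 mV
E_Cl⁻ = (26.5/-1)·ln(128/10.8) = -65.5 mV
Vm = (Σ gᵢEᵢ)/(Σ gᵢ) = (19·-73.8 + 17·-65.5) / (19 + 17)
= -2515.70 / 36 = -69.88 mV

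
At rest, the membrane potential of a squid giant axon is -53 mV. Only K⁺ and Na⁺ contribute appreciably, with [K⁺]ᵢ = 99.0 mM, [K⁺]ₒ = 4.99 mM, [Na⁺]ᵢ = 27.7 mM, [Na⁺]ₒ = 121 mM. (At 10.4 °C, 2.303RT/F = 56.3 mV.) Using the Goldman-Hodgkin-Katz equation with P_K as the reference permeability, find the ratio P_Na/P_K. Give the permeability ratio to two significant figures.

Let α = P_Na/P_K. GHK: Vm = 56.3·log₁₀[(Kₒ + α·Naₒ)/(Kᵢ + α·Naᵢ)].
10^(Vm/56.3) = 10^(-53.0/56.3) = 0.11445
So 0.11445·(Kᵢ + α·Naᵢ) = Kₒ + α·Naₒ → α = (0.11445·99.0 − 4.99) / (121.0 − 0.11445·27.7)
α = (11.33 − 4.99) / (121.0 − 3.17) = 6.341/117.8 = 0.05381

0.054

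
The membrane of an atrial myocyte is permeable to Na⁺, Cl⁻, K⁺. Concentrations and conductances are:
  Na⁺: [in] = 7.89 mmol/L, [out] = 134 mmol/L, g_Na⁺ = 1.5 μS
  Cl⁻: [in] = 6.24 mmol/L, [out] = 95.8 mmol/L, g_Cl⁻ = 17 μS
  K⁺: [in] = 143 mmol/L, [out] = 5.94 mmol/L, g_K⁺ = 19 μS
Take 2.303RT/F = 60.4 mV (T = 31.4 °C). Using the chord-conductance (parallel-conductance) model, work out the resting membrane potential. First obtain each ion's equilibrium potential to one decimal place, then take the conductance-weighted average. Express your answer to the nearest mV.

E_Na⁺ = (60.4/1)·log₁₀(134/7.89) = 74.3 mV
E_Cl⁻ = (60.4/-1)·log₁₀(95.8/6.24) = -71.6 mV
E_K⁺ = (60.4/1)·log₁₀(5.94/143) = -83.4 mV
Vm = (Σ gᵢEᵢ)/(Σ gᵢ) = (1.5·74.3 + 17·-71.6 + 19·-83.4) / (1.5 + 17 + 19)
= -2690.35 / 37.5 = -71.74 mV

-72 mV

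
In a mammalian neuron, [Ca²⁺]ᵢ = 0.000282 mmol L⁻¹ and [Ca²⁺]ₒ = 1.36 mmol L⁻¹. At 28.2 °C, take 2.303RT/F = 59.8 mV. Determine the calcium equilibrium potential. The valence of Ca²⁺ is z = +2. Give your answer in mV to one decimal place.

110.1 mV

E = (59.8/z) · log₁₀([Ca²⁺]_out/[Ca²⁺]_in) with z = +2.
= (59.8/2) · log₁₀(1.36/0.000282) = 29.90 · log₁₀(4823)
= 29.90 · (3.6833) = 110.13 mV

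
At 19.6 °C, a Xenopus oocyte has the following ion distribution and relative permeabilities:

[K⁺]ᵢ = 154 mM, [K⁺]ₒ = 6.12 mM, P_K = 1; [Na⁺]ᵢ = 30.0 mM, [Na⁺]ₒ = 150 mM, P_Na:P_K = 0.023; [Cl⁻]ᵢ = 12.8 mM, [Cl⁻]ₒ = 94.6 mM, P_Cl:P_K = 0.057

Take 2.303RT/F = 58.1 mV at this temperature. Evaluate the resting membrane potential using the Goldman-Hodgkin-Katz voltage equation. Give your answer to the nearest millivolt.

-69 mV

Vm = 58.1 · log₁₀[(Σ P·[cation]ₒ + Σ P·[anion]ᵢ) / (Σ P·[cation]ᵢ + Σ P·[anion]ₒ)]
Numerator = 1×6.12 + 0.023×150 + 0.057×12.8 = 10.3
Denominator = 1×154 + 0.023×30.0 + 0.057×94.6 = 160.1
Vm = 58.1 · log₁₀(0.064339) = 58.1 × (-1.1915) = -69.23 mV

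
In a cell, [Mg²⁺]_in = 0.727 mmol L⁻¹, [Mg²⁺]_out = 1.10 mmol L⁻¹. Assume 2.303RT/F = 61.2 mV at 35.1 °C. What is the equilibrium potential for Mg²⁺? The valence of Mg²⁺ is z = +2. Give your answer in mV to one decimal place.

5.5 mV

E = (61.2/z) · log₁₀([Mg²⁺]_out/[Mg²⁺]_in) with z = +2.
= (61.2/2) · log₁₀(1.10/0.727) = 30.60 · log₁₀(1.513)
= 30.60 · (0.1799) = 5.50 mV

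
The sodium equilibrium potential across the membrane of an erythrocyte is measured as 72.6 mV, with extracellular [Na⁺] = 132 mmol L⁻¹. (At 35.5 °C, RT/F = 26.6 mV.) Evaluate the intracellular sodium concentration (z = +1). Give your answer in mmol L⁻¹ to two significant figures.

8.6 mmol L⁻¹

Nernst: E = (26.6/1) · ln([out]/[in]), so ln([out]/[in]) = 72.6 × 1 / 26.6 = 2.7293.
[out]/[in] = e^(2.7293) = 15.32.
[in] = 132 / 15.32 = 8.615 mmol L⁻¹.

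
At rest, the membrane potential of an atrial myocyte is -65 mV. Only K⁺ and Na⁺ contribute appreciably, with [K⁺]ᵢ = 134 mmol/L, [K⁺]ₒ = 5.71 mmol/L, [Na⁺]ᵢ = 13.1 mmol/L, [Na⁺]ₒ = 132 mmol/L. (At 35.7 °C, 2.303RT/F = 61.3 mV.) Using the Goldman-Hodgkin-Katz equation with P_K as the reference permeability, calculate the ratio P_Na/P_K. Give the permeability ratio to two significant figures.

0.045

Let α = P_Na/P_K. GHK: Vm = 61.3·log₁₀[(Kₒ + α·Naₒ)/(Kᵢ + α·Naᵢ)].
10^(Vm/61.3) = 10^(-65.0/61.3) = 0.087024
So 0.087024·(Kᵢ + α·Naᵢ) = Kₒ + α·Naₒ → α = (0.087024·134.0 − 5.71) / (132.0 − 0.087024·13.1)
α = (11.66 − 5.71) / (132.0 − 1.14) = 5.951/130.9 = 0.04548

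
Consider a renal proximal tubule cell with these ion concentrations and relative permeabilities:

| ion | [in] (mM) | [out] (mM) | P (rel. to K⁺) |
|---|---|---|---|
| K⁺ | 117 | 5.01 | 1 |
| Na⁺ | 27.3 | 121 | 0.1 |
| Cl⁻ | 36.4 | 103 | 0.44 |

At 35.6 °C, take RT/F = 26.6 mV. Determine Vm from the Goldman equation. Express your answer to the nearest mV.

-43 mV

Vm = 26.6 · ln[(Σ P·[cation]ₒ + Σ P·[anion]ᵢ) / (Σ P·[cation]ᵢ + Σ P·[anion]ₒ)]
Numerator = 1×5.01 + 0.1×121 + 0.44×36.4 = 33.13
Denominator = 1×117 + 0.1×27.3 + 0.44×103 = 165.1
Vm = 26.6 · ln(0.2007) = 26.6 × (-1.6059) = -42.72 mV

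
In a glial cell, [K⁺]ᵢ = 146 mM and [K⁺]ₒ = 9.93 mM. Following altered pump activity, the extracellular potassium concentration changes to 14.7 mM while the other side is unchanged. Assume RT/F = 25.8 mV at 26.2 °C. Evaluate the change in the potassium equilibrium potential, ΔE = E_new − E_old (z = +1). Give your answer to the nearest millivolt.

10 mV

E_old = (25.8/1)·ln(9.93/146) = -69.35 mV
E_new = (25.8/1)·ln(14.7/146) = -59.23 mV
ΔE = -59.23 − (-69.35) = 10.12 mV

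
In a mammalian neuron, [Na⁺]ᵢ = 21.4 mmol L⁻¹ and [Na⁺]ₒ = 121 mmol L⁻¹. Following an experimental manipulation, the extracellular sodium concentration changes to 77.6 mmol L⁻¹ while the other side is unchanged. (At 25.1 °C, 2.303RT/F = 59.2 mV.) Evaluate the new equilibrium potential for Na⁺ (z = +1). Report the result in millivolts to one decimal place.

33.1 mV

After the shift: [Na⁺]_out = 77.6, [Na⁺]_in = 21.4 mmol L⁻¹.
E_new = (59.2/1)·log₁₀(77.6/21.4) = 59.20 · (0.5594) = 33.12 mV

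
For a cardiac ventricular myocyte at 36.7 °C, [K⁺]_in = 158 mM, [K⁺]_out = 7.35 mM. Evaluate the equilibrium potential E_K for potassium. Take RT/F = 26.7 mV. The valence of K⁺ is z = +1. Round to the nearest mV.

-82 mV

E = (26.7/z) · ln([K⁺]_out/[K⁺]_in) with z = +1.
= (26.7/1) · ln(7.35/158) = 26.70 · ln(0.04652)
= 26.70 · (-3.0679) = -81.91 mV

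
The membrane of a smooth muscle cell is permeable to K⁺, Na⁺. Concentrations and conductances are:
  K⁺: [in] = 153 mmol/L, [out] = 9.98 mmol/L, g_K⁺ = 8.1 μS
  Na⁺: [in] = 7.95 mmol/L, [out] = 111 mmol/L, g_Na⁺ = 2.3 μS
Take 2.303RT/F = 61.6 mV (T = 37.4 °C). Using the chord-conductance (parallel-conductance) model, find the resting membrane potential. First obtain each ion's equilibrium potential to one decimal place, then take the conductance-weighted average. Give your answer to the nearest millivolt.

-41 mV

E_K⁺ = (61.6/1)·log₁₀(9.98/153) = -73.0 mV
E_Na⁺ = (61.6/1)·log₁₀(111/7.95) = 70.5 mV
Vm = (Σ gᵢEᵢ)/(Σ gᵢ) = (8.1·-73.0 + 2.3·70.5) / (8.1 + 2.3)
= -429.15 / 10.4 = -41.26 mV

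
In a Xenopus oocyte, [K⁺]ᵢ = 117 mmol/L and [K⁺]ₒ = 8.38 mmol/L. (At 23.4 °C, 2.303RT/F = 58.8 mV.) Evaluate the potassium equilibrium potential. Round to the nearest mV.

E = (58.8/z) · log₁₀([K⁺]_out/[K⁺]_in) with z = +1.
= (58.8/1) · log₁₀(8.38/117) = 58.80 · log₁₀(0.07162)
= 58.80 · (-1.1449) = -67.32 mV

-67 mV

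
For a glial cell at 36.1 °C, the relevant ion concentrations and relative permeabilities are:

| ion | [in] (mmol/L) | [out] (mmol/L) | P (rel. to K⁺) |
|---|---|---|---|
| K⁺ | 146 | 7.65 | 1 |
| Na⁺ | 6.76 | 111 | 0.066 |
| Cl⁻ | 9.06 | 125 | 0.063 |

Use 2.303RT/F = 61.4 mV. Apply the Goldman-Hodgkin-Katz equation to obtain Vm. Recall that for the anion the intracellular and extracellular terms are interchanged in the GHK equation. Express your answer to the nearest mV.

Vm = 61.4 · log₁₀[(Σ P·[cation]ₒ + Σ P·[anion]ᵢ) / (Σ P·[cation]ᵢ + Σ P·[anion]ₒ)]
Numerator = 1×7.65 + 0.066×111 + 0.063×9.06 = 15.55
Denominator = 1×146 + 0.066×6.76 + 0.063×125 = 154.3
Vm = 61.4 · log₁₀(0.10074) = 61.4 × (-0.9968) = -61.20 mV

-61 mV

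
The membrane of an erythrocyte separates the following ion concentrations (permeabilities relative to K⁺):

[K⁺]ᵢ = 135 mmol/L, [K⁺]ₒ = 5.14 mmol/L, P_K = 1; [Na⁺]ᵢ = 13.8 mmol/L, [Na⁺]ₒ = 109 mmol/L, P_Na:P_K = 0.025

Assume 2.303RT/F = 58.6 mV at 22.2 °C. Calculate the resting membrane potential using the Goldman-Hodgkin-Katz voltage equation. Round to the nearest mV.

Vm = 58.6 · log₁₀[(Σ P·[cation]ₒ + Σ P·[anion]ᵢ) / (Σ P·[cation]ᵢ + Σ P·[anion]ₒ)]
Numerator = 1×5.14 + 0.025×109 = 7.865
Denominator = 1×135 + 0.025×13.8 = 135.3
Vm = 58.6 · log₁₀(0.058111) = 58.6 × (-1.2357) = -72.41 mV

-72 mV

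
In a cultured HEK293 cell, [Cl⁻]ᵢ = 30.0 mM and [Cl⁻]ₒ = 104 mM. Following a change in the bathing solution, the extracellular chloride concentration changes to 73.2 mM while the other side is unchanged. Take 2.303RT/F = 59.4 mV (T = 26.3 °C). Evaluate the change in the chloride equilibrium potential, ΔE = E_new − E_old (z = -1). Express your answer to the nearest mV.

E_old = (59.4/-1)·log₁₀(104/30.0) = -32.07 mV
E_new = (59.4/-1)·log₁₀(73.2/30.0) = -23.01 mV
ΔE = -23.01 − (-32.07) = 9.06 mV

9 mV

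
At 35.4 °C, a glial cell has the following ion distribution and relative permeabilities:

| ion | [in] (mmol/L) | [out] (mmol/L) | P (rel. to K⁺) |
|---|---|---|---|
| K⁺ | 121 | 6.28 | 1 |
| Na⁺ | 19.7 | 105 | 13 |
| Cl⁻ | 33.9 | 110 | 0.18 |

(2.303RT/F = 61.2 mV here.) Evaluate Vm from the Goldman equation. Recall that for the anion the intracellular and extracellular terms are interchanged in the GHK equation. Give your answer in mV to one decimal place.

Vm = 61.2 · log₁₀[(Σ P·[cation]ₒ + Σ P·[anion]ᵢ) / (Σ P·[cation]ᵢ + Σ P·[anion]ₒ)]
Numerator = 1×6.28 + 13×105 + 0.18×33.9 = 1377
Denominator = 1×121 + 13×19.7 + 0.18×110 = 396.9
Vm = 61.2 · log₁₀(3.4704) = 61.2 × (0.5404) = 33.07 mV

33.1 mV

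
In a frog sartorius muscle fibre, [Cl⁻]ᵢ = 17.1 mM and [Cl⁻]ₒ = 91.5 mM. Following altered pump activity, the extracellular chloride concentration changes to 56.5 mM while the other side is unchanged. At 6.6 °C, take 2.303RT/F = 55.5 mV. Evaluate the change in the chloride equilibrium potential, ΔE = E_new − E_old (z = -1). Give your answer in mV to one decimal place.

E_old = (55.5/-1)·log₁₀(91.5/17.1) = -40.43 mV
E_new = (55.5/-1)·log₁₀(56.5/17.1) = -28.81 mV
ΔE = -28.81 − (-40.43) = 11.62 mV

11.6 mV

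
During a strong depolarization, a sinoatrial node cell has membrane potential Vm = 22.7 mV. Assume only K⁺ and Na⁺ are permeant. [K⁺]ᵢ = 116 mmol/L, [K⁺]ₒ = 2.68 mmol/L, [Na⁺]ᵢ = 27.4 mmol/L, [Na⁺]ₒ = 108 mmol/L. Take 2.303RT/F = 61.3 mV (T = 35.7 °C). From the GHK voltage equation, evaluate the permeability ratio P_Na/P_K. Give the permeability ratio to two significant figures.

6.2

Let α = P_Na/P_K. GHK: Vm = 61.3·log₁₀[(Kₒ + α·Naₒ)/(Kᵢ + α·Naᵢ)].
10^(Vm/61.3) = 10^(22.7/61.3) = 2.3459
So 2.3459·(Kᵢ + α·Naᵢ) = Kₒ + α·Naₒ → α = (2.3459·116.0 − 2.68) / (108.0 − 2.3459·27.4)
α = (272.1 − 2.68) / (108.0 − 64.28) = 269.4/43.72 = 6.163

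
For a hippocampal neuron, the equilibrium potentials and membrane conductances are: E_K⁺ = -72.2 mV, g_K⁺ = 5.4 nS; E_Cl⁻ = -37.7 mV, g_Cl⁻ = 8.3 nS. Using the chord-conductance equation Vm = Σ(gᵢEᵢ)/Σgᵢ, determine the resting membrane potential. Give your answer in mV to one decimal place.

-51.3 mV

Σ gᵢEᵢ = 5.4·(-72.2) + 8.3·(-37.7) = -702.79
Σ gᵢ = 5.4 + 8.3 = 13.7
Vm = -702.79 / 13.7 = -51.30 mV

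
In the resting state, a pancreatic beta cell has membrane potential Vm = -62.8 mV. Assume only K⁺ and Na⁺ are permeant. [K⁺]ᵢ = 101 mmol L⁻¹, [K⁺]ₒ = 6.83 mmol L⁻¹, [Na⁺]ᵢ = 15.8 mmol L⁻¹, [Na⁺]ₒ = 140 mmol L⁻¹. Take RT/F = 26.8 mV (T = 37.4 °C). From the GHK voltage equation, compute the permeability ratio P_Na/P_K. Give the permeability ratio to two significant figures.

Let α = P_Na/P_K. GHK: Vm = 26.8·ln[(Kₒ + α·Naₒ)/(Kᵢ + α·Naᵢ)].
e^(Vm/26.8) = e^(-62.8/26.8) = 0.096012
So 0.096012·(Kᵢ + α·Naᵢ) = Kₒ + α·Naₒ → α = (0.096012·101.0 − 6.83) / (140.0 − 0.096012·15.8)
α = (9.697 − 6.83) / (140.0 − 1.517) = 2.867/138.5 = 0.0207

0.021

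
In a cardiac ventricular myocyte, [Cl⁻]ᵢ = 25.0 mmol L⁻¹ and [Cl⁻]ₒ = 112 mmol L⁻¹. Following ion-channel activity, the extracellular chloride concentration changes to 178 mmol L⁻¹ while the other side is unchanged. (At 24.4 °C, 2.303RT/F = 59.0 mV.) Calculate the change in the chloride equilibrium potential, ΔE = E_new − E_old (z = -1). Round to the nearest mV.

-12 mV

E_old = (59.0/-1)·log₁₀(112/25.0) = -38.43 mV
E_new = (59.0/-1)·log₁₀(178/25.0) = -50.30 mV
ΔE = -50.30 − (-38.43) = -11.87 mV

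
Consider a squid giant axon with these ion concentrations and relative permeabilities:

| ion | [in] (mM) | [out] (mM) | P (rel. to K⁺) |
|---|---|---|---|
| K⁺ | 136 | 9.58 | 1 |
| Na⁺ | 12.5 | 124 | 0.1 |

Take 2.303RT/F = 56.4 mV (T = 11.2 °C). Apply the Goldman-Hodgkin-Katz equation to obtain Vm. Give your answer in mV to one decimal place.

Vm = 56.4 · log₁₀[(Σ P·[cation]ₒ + Σ P·[anion]ᵢ) / (Σ P·[cation]ᵢ + Σ P·[anion]ₒ)]
Numerator = 1×9.58 + 0.1×124 = 21.98
Denominator = 1×136 + 0.1×12.5 = 137.2
Vm = 56.4 · log₁₀(0.16015) = 56.4 × (-0.7955) = -44.87 mV

-44.9 mV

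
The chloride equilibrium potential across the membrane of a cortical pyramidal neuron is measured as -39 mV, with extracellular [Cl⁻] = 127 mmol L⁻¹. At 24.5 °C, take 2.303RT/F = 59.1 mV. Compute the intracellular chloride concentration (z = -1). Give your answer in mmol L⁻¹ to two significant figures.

Nernst: E = (59.1/-1) · log₁₀([out]/[in]), so log₁₀([out]/[in]) = -39.0 × -1 / 59.1 = 0.6599.
[out]/[in] = 10^(0.6599) = 4.57.
[in] = 127 / 4.57 = 27.79 mmol L⁻¹.

28 mmol L⁻¹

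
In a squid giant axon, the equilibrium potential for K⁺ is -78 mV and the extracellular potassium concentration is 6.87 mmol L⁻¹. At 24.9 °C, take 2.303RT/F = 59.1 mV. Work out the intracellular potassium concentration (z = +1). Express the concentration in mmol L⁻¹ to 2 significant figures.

140 mmol L⁻¹

Nernst: E = (59.1/1) · log₁₀([out]/[in]), so log₁₀([out]/[in]) = -78.0 × 1 / 59.1 = -1.3198.
[out]/[in] = 10^(-1.3198) = 0.04789.
[in] = 6.87 / 0.04789 = 143.5 mmol L⁻¹.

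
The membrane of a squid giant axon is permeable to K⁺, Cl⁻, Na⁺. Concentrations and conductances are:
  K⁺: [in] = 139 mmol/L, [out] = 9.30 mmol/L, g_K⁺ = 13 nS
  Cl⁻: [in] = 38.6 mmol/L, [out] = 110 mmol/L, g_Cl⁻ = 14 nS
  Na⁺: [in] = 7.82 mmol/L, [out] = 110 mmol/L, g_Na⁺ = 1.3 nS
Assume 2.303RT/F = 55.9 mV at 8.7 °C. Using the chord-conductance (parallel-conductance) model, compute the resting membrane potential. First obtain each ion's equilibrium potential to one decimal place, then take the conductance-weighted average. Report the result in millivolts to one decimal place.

E_K⁺ = (55.9/1)·log₁₀(9.30/139) = -65.7 mV
E_Cl⁻ = (55.9/-1)·log₁₀(110/38.6) = -25.4 mV
E_Na⁺ = (55.9/1)·log₁₀(110/7.82) = 64.2 mV
Vm = (Σ gᵢEᵢ)/(Σ gᵢ) = (13·-65.7 + 14·-25.4 + 1.3·64.2) / (13 + 14 + 1.3)
= -1126.24 / 28.3 = -39.80 mV

-39.8 mV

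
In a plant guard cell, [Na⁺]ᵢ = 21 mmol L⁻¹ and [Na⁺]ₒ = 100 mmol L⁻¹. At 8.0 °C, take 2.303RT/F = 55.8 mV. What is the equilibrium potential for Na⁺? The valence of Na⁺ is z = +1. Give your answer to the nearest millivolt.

38 mV

E = (55.8/z) · log₁₀([Na⁺]_out/[Na⁺]_in) with z = +1.
= (55.8/1) · log₁₀(100/21) = 55.80 · log₁₀(4.762)
= 55.80 · (0.6778) = 37.82 mV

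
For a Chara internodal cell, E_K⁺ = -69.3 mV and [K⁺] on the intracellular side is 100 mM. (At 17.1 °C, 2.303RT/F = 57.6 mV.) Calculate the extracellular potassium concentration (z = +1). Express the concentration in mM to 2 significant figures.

Nernst: E = (57.6/1) · log₁₀([out]/[in]), so log₁₀([out]/[in]) = -69.3 × 1 / 57.6 = -1.2031.
[out]/[in] = 10^(-1.2031) = 0.06264.
[out] = 0.06264 × 100 = 6.264 mM.

6.3 mM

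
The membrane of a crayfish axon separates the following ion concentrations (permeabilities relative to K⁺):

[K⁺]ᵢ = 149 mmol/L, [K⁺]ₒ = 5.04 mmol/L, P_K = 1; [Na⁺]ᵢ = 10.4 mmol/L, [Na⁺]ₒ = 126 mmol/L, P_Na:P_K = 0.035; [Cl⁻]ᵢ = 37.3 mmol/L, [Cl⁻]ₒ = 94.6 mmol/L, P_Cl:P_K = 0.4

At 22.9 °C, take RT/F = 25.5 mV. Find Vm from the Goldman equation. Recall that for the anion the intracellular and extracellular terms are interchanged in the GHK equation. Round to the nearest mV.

Vm = 25.5 · ln[(Σ P·[cation]ₒ + Σ P·[anion]ᵢ) / (Σ P·[cation]ᵢ + Σ P·[anion]ₒ)]
Numerator = 1×5.04 + 0.035×126 + 0.4×37.3 = 24.37
Denominator = 1×149 + 0.035×10.4 + 0.4×94.6 = 187.2
Vm = 25.5 · ln(0.13018) = 25.5 × (-2.0388) = -51.99 mV

-52 mV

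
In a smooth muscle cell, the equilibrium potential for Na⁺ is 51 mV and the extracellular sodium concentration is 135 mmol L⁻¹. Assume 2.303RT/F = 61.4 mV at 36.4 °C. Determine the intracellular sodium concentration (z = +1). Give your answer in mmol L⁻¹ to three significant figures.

Nernst: E = (61.4/1) · log₁₀([out]/[in]), so log₁₀([out]/[in]) = 51.0 × 1 / 61.4 = 0.8306.
[out]/[in] = 10^(0.8306) = 6.77.
[in] = 135 / 6.77 = 19.94 mmol L⁻¹.

19.9 mmol L⁻¹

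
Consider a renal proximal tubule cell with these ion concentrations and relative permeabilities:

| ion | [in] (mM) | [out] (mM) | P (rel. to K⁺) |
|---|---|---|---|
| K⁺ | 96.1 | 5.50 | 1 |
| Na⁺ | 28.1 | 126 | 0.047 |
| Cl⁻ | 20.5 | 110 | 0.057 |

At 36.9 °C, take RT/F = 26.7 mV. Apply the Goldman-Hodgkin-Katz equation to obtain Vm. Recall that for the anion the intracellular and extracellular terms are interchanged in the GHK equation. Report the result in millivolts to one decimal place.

-56.3 mV

Vm = 26.7 · ln[(Σ P·[cation]ₒ + Σ P·[anion]ᵢ) / (Σ P·[cation]ᵢ + Σ P·[anion]ₒ)]
Numerator = 1×5.50 + 0.047×126 + 0.057×20.5 = 12.59
Denominator = 1×96.1 + 0.047×28.1 + 0.057×110 = 103.7
Vm = 26.7 · ln(0.12142) = 26.7 × (-2.1085) = -56.30 mV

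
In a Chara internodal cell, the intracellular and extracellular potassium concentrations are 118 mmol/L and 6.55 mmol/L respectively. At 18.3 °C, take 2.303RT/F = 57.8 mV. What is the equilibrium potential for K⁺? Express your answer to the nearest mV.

-73 mV

E = (57.8/z) · log₁₀([K⁺]_out/[K⁺]_in) with z = +1.
= (57.8/1) · log₁₀(6.55/118) = 57.80 · log₁₀(0.05551)
= 57.80 · (-1.2556) = -72.58 mV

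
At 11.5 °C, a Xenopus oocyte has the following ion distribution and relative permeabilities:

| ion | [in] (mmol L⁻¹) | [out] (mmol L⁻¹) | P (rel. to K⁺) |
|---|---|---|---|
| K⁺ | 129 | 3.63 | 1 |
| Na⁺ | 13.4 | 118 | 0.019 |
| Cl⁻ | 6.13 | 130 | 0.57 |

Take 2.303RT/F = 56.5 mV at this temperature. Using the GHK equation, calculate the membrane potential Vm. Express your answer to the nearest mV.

Vm = 56.5 · log₁₀[(Σ P·[cation]ₒ + Σ P·[anion]ᵢ) / (Σ P·[cation]ᵢ + Σ P·[anion]ₒ)]
Numerator = 1×3.63 + 0.019×118 + 0.57×6.13 = 9.366
Denominator = 1×129 + 0.019×13.4 + 0.57×130 = 203.4
Vm = 56.5 · log₁₀(0.046058) = 56.5 × (-1.3367) = -75.52 mV

-76 mV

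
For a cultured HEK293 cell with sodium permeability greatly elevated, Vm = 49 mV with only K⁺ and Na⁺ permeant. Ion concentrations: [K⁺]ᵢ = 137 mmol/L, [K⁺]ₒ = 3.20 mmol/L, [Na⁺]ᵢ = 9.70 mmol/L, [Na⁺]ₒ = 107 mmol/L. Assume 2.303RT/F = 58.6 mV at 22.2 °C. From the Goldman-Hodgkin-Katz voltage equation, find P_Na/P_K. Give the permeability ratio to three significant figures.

23.1

Let α = P_Na/P_K. GHK: Vm = 58.6·log₁₀[(Kₒ + α·Naₒ)/(Kᵢ + α·Naᵢ)].
10^(Vm/58.6) = 10^(49.0/58.6) = 6.8577
So 6.8577·(Kᵢ + α·Naᵢ) = Kₒ + α·Naₒ → α = (6.8577·137.0 − 3.2) / (107.0 − 6.8577·9.7)
α = (939.5 − 3.2) / (107.0 − 66.52) = 936.3/40.48 = 23.13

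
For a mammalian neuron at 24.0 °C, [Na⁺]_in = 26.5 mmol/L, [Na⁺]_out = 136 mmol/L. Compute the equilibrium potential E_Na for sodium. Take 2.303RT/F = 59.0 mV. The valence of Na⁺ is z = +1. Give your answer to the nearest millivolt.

42 mV

E = (59.0/z) · log₁₀([Na⁺]_out/[Na⁺]_in) with z = +1.
= (59.0/1) · log₁₀(136/26.5) = 59.00 · log₁₀(5.132)
= 59.00 · (0.7103) = 41.91 mV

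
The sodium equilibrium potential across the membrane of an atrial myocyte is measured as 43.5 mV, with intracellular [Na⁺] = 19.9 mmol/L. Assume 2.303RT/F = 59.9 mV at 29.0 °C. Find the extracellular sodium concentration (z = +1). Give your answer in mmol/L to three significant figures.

Nernst: E = (59.9/1) · log₁₀([out]/[in]), so log₁₀([out]/[in]) = 43.5 × 1 / 59.9 = 0.7262.
[out]/[in] = 10^(0.7262) = 5.324.
[out] = 5.324 × 19.9 = 105.9 mmol/L.

106 mmol/L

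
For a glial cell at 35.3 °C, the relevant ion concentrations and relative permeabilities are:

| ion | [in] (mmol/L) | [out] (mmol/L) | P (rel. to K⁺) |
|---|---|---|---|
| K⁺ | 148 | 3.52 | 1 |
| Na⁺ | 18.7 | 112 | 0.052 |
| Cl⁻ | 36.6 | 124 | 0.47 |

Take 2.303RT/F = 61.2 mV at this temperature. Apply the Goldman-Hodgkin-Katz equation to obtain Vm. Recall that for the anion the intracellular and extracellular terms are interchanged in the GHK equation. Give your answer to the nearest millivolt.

Vm = 61.2 · log₁₀[(Σ P·[cation]ₒ + Σ P·[anion]ᵢ) / (Σ P·[cation]ᵢ + Σ P·[anion]ₒ)]
Numerator = 1×3.52 + 0.052×112 + 0.47×36.6 = 26.55
Denominator = 1×148 + 0.052×18.7 + 0.47×124 = 207.3
Vm = 61.2 · log₁₀(0.12809) = 61.2 × (-0.8925) = -54.62 mV

-55 mV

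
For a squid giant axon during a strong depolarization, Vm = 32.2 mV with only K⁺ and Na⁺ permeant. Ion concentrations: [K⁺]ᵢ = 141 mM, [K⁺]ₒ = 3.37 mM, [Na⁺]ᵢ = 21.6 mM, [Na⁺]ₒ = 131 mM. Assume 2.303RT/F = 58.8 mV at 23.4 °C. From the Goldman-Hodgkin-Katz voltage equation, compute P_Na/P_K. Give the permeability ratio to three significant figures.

9.02

Let α = P_Na/P_K. GHK: Vm = 58.8·log₁₀[(Kₒ + α·Naₒ)/(Kᵢ + α·Naᵢ)].
10^(Vm/58.8) = 10^(32.2/58.8) = 3.5287
So 3.5287·(Kᵢ + α·Naᵢ) = Kₒ + α·Naₒ → α = (3.5287·141.0 − 3.37) / (131.0 − 3.5287·21.6)
α = (497.6 − 3.37) / (131.0 − 76.22) = 494.2/54.78 = 9.021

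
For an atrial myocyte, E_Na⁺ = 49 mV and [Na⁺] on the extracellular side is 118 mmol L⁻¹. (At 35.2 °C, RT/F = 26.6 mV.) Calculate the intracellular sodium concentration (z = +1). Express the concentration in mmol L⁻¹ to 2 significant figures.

19 mmol L⁻¹

Nernst: E = (26.6/1) · ln([out]/[in]), so ln([out]/[in]) = 49.0 × 1 / 26.6 = 1.8421.
[out]/[in] = e^(1.8421) = 6.31.
[in] = 118 / 6.31 = 18.7 mmol L⁻¹.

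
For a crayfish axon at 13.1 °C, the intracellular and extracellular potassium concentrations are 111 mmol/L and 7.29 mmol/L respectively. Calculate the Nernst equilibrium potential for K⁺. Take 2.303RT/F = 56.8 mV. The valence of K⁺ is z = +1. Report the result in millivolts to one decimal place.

-67.2 mV

E = (56.8/z) · log₁₀([K⁺]_out/[K⁺]_in) with z = +1.
= (56.8/1) · log₁₀(7.29/111) = 56.80 · log₁₀(0.06568)
= 56.80 · (-1.1826) = -67.17 mV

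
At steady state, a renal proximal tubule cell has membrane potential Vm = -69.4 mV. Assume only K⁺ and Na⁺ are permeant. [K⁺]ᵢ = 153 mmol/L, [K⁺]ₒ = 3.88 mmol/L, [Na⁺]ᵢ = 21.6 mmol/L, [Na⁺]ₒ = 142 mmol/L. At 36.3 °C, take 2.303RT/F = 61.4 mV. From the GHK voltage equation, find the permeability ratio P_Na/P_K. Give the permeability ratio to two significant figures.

Let α = P_Na/P_K. GHK: Vm = 61.4·log₁₀[(Kₒ + α·Naₒ)/(Kᵢ + α·Naᵢ)].
10^(Vm/61.4) = 10^(-69.4/61.4) = 0.074081
So 0.074081·(Kᵢ + α·Naᵢ) = Kₒ + α·Naₒ → α = (0.074081·153.0 − 3.88) / (142.0 − 0.074081·21.6)
α = (11.33 − 3.88) / (142.0 − 1.6) = 7.454/140.4 = 0.05309

0.053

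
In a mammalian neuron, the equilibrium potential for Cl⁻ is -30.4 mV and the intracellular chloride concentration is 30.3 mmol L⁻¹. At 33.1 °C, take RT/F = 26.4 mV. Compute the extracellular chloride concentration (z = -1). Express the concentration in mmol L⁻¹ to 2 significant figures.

Nernst: E = (26.4/-1) · ln([out]/[in]), so ln([out]/[in]) = -30.4 × -1 / 26.4 = 1.1515.
[out]/[in] = e^(1.1515) = 3.163.
[out] = 3.163 × 30.3 = 95.84 mmol L⁻¹.

96 mmol L⁻¹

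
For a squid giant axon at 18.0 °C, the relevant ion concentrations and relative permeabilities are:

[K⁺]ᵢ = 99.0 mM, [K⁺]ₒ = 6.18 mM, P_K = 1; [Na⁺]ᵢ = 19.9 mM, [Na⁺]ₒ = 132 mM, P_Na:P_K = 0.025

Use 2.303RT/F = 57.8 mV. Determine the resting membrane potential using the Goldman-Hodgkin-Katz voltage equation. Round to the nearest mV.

-59 mV

Vm = 57.8 · log₁₀[(Σ P·[cation]ₒ + Σ P·[anion]ᵢ) / (Σ P·[cation]ᵢ + Σ P·[anion]ₒ)]
Numerator = 1×6.18 + 0.025×132 = 9.48
Denominator = 1×99.0 + 0.025×19.9 = 99.5
Vm = 57.8 · log₁₀(0.095279) = 57.8 × (-1.0210) = -59.01 mV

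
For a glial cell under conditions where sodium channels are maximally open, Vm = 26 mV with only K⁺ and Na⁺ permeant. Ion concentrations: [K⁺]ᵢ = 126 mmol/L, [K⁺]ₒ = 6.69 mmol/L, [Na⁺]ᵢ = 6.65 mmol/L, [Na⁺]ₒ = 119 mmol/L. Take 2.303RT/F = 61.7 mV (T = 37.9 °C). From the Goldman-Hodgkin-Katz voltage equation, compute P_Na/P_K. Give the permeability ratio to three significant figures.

Let α = P_Na/P_K. GHK: Vm = 61.7·log₁₀[(Kₒ + α·Naₒ)/(Kᵢ + α·Naᵢ)].
10^(Vm/61.7) = 10^(26.0/61.7) = 2.6387
So 2.6387·(Kᵢ + α·Naᵢ) = Kₒ + α·Naₒ → α = (2.6387·126.0 − 6.69) / (119.0 − 2.6387·6.65)
α = (332.5 − 6.69) / (119.0 − 17.55) = 325.8/101.5 = 3.211

3.21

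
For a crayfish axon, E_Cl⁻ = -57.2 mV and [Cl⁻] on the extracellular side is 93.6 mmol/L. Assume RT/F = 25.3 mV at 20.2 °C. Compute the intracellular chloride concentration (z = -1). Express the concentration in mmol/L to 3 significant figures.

Nernst: E = (25.3/-1) · ln([out]/[in]), so ln([out]/[in]) = -57.2 × -1 / 25.3 = 2.2609.
[out]/[in] = e^(2.2609) = 9.591.
[in] = 93.6 / 9.591 = 9.759 mmol/L.

9.76 mmol/L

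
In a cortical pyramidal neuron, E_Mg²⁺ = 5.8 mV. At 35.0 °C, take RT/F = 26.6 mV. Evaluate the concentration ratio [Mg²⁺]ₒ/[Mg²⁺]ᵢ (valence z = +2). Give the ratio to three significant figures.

1.55

ln([out]/[in]) = E·z/(26.6) = 5.8 × 2 / 26.6 = 0.4361
[out]/[in] = e^(0.4361) = 1.547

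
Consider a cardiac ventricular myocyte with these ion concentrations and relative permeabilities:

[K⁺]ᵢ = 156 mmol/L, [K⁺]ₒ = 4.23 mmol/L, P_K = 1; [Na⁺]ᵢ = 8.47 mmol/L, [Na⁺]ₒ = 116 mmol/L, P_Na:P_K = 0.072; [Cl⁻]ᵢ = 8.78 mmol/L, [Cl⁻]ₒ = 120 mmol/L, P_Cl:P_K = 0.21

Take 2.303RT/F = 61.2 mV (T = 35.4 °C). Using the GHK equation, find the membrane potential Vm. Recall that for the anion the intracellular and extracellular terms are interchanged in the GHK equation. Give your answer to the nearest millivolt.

Vm = 61.2 · log₁₀[(Σ P·[cation]ₒ + Σ P·[anion]ᵢ) / (Σ P·[cation]ᵢ + Σ P·[anion]ₒ)]
Numerator = 1×4.23 + 0.072×116 + 0.21×8.78 = 14.43
Denominator = 1×156 + 0.072×8.47 + 0.21×120 = 181.8
Vm = 61.2 · log₁₀(0.079346) = 61.2 × (-1.1005) = -67.35 mV

-67 mV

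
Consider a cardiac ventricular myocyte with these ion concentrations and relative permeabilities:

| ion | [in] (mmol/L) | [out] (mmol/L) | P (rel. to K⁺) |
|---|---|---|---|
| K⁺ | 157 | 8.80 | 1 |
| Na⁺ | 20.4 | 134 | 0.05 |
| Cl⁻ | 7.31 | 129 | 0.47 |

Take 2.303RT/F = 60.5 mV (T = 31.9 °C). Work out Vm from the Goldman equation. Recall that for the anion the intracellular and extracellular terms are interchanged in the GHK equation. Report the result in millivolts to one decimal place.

Vm = 60.5 · log₁₀[(Σ P·[cation]ₒ + Σ P·[anion]ᵢ) / (Σ P·[cation]ᵢ + Σ P·[anion]ₒ)]
Numerator = 1×8.80 + 0.05×134 + 0.47×7.31 = 18.94
Denominator = 1×157 + 0.05×20.4 + 0.47×129 = 218.7
Vm = 60.5 · log₁₀(0.086603) = 60.5 × (-1.0625) = -64.28 mV

-64.3 mV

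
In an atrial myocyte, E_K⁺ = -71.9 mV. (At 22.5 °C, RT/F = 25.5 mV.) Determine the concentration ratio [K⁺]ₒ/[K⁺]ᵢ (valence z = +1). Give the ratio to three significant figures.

0.0596

ln([out]/[in]) = E·z/(25.5) = -71.9 × 1 / 25.5 = -2.8196
[out]/[in] = e^(-2.8196) = 0.05963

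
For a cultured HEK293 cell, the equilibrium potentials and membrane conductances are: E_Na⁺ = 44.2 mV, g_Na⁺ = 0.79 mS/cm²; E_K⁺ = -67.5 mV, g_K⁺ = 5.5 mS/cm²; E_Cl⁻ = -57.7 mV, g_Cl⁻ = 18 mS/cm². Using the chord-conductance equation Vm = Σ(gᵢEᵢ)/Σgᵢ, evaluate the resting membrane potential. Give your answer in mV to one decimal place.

Σ gᵢEᵢ = 0.79·(44.2) + 5.5·(-67.5) + 18·(-57.7) = -1374.93
Σ gᵢ = 0.79 + 5.5 + 18 = 24.29
Vm = -1374.93 / 24.29 = -56.60 mV

-56.6 mV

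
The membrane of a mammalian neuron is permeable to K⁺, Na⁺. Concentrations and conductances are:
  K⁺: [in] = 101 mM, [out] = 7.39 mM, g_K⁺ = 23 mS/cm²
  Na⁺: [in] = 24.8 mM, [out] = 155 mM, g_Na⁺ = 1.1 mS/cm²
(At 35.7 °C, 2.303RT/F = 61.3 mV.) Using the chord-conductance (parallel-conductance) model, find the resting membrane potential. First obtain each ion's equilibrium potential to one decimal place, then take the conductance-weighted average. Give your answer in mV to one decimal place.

E_K⁺ = (61.3/1)·log₁₀(7.39/101) = -69.6 mV
E_Na⁺ = (61.3/1)·log₁₀(155/24.8) = 48.8 mV
Vm = (Σ gᵢEᵢ)/(Σ gᵢ) = (23·-69.6 + 1.1·48.8) / (23 + 1.1)
= -1547.12 / 24.1 = -64.20 mV

-64.2 mV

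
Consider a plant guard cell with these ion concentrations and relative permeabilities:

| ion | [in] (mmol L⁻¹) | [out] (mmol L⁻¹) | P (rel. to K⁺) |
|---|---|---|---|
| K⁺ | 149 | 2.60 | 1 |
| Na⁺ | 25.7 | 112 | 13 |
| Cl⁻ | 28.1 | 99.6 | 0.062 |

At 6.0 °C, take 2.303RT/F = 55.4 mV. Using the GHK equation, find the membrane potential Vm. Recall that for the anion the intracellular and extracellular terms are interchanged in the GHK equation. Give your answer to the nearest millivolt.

Vm = 55.4 · log₁₀[(Σ P·[cation]ₒ + Σ P·[anion]ᵢ) / (Σ P·[cation]ᵢ + Σ P·[anion]ₒ)]
Numerator = 1×2.60 + 13×112 + 0.062×28.1 = 1460
Denominator = 1×149 + 13×25.7 + 0.062×99.6 = 489.3
Vm = 55.4 · log₁₀(2.9847) = 55.4 × (0.4749) = 26.31 mV

26 mV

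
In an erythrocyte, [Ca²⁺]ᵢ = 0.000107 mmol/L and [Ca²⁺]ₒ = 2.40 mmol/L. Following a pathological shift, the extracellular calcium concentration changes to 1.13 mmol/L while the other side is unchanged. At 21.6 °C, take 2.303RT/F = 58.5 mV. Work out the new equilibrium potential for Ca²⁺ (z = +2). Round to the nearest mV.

After the shift: [Ca²⁺]_out = 1.13, [Ca²⁺]_in = 0.000107 mmol/L.
E_new = (58.5/2)·log₁₀(1.13/0.000107) = 29.25 · (4.0237) = 117.69 mV

118 mV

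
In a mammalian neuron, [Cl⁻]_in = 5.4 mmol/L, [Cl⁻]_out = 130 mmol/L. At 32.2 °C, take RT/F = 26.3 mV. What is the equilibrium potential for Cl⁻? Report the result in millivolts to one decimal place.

E = (26.3/z) · ln([Cl⁻]_out/[Cl⁻]_in) with z = -1.
For an anion, dividing by z = -1 reverses the sign.
= (26.3/-1) · ln(130/5.4) = -26.30 · ln(24.07)
= -26.30 · (3.1811) = -83.66 mV

-83.7 mV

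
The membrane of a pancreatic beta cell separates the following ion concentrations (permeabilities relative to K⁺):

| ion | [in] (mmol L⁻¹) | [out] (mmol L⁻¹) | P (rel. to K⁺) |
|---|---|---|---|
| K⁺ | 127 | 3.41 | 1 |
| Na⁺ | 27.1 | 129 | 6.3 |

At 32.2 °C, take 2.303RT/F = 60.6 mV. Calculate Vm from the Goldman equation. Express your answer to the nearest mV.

27 mV

Vm = 60.6 · log₁₀[(Σ P·[cation]ₒ + Σ P·[anion]ᵢ) / (Σ P·[cation]ᵢ + Σ P·[anion]ₒ)]
Numerator = 1×3.41 + 6.3×129 = 816.1
Denominator = 1×127 + 6.3×27.1 = 297.7
Vm = 60.6 · log₁₀(2.7411) = 60.6 × (0.4379) = 26.54 mV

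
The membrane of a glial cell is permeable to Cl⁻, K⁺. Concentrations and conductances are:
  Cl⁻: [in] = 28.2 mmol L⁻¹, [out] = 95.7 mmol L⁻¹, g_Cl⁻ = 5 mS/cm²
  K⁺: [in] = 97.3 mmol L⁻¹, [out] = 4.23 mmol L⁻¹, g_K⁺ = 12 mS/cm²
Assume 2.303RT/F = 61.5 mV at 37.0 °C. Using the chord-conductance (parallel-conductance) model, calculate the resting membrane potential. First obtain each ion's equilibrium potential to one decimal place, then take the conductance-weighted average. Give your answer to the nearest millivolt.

-69 mV

E_Cl⁻ = (61.5/-1)·log₁₀(95.7/28.2) = -32.6 mV
E_K⁺ = (61.5/1)·log₁₀(4.23/97.3) = -83.7 mV
Vm = (Σ gᵢEᵢ)/(Σ gᵢ) = (5·-32.6 + 12·-83.7) / (5 + 12)
= -1167.40 / 17 = -68.67 mV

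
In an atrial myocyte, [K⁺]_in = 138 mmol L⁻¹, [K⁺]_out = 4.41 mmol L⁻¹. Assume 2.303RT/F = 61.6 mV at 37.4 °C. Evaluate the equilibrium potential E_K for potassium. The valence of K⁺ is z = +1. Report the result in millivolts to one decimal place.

E = (61.6/z) · log₁₀([K⁺]_out/[K⁺]_in) with z = +1.
= (61.6/1) · log₁₀(4.41/138) = 61.60 · log₁₀(0.03196)
= 61.60 · (-1.4954) = -92.12 mV

-92.1 mV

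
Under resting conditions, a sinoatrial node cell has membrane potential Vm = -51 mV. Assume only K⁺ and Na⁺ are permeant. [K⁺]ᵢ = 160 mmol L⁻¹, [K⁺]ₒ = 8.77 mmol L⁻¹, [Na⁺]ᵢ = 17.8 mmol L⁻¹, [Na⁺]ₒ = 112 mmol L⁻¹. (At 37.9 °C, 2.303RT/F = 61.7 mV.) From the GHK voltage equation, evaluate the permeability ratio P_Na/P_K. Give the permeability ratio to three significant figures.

Let α = P_Na/P_K. GHK: Vm = 61.7·log₁₀[(Kₒ + α·Naₒ)/(Kᵢ + α·Naᵢ)].
10^(Vm/61.7) = 10^(-51.0/61.7) = 0.14908
So 0.14908·(Kᵢ + α·Naᵢ) = Kₒ + α·Naₒ → α = (0.14908·160.0 − 8.77) / (112.0 − 0.14908·17.8)
α = (23.85 − 8.77) / (112.0 − 2.654) = 15.08/109.3 = 0.1379

0.138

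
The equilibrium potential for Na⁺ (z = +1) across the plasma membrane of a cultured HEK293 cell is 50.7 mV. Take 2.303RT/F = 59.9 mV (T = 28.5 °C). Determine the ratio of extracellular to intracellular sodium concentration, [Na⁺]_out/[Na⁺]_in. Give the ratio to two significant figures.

7.0

log₁₀([out]/[in]) = E·z/(59.9) = 50.7 × 1 / 59.9 = 0.8464
[out]/[in] = 10^(0.8464) = 7.021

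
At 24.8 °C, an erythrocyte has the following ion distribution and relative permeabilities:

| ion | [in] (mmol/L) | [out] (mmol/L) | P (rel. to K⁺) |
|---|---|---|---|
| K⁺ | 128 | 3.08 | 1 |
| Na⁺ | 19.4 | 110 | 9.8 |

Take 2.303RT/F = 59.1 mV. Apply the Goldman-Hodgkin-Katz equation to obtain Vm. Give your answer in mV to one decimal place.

31.4 mV

Vm = 59.1 · log₁₀[(Σ P·[cation]ₒ + Σ P·[anion]ᵢ) / (Σ P·[cation]ᵢ + Σ P·[anion]ₒ)]
Numerator = 1×3.08 + 9.8×110 = 1081
Denominator = 1×128 + 9.8×19.4 = 318.1
Vm = 59.1 · log₁₀(3.3983) = 59.1 × (0.5313) = 31.40 mV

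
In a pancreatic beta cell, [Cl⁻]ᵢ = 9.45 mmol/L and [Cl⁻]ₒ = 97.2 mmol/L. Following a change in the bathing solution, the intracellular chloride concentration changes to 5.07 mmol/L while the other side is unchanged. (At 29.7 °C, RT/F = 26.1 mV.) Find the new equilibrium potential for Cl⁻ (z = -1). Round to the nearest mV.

-77 mV

After the shift: [Cl⁻]_out = 97.2, [Cl⁻]_in = 5.07 mmol/L.
E_new = (26.1/-1)·ln(97.2/5.07) = -26.10 · (2.9534) = -77.08 mV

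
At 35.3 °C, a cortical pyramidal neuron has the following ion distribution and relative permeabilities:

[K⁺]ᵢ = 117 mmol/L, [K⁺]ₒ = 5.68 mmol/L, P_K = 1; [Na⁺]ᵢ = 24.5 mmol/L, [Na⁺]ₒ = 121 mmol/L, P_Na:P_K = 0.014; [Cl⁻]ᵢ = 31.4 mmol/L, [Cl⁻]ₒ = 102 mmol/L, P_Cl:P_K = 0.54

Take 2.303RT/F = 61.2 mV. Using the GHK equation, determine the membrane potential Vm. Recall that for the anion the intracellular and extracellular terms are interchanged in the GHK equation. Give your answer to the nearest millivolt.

-52 mV

Vm = 61.2 · log₁₀[(Σ P·[cation]ₒ + Σ P·[anion]ᵢ) / (Σ P·[cation]ᵢ + Σ P·[anion]ₒ)]
Numerator = 1×5.68 + 0.014×121 + 0.54×31.4 = 24.33
Denominator = 1×117 + 0.014×24.5 + 0.54×102 = 172.4
Vm = 61.2 · log₁₀(0.14111) = 61.2 × (-0.8505) = -52.05 mV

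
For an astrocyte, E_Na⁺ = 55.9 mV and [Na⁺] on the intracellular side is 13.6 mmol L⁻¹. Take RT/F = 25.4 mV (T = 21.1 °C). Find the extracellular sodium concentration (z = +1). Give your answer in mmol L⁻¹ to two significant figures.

120 mmol L⁻¹

Nernst: E = (25.4/1) · ln([out]/[in]), so ln([out]/[in]) = 55.9 × 1 / 25.4 = 2.2008.
[out]/[in] = e^(2.2008) = 9.032.
[out] = 9.032 × 13.6 = 122.8 mmol L⁻¹.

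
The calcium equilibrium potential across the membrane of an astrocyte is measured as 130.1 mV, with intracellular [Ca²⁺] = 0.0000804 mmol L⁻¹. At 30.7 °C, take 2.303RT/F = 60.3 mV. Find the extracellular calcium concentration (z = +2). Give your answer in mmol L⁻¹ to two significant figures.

1.7 mmol L⁻¹

Nernst: E = (60.3/2) · log₁₀([out]/[in]), so log₁₀([out]/[in]) = 130.1 × 2 / 60.3 = 4.3151.
[out]/[in] = 10^(4.3151) = 2.066e+04.
[out] = 2.066e+04 × 0.0000804 = 1.661 mmol L⁻¹.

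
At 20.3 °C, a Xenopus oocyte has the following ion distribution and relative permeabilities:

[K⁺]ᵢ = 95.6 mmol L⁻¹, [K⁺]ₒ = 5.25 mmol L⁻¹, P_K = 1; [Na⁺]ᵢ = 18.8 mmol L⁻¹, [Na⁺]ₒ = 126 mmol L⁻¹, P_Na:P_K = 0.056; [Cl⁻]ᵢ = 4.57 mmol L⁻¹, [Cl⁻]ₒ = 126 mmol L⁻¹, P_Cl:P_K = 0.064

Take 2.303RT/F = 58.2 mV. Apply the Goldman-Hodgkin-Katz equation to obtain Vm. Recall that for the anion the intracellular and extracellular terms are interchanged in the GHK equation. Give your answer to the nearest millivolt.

Vm = 58.2 · log₁₀[(Σ P·[cation]ₒ + Σ P·[anion]ᵢ) / (Σ P·[cation]ᵢ + Σ P·[anion]ₒ)]
Numerator = 1×5.25 + 0.056×126 + 0.064×4.57 = 12.6
Denominator = 1×95.6 + 0.056×18.8 + 0.064×126 = 104.7
Vm = 58.2 · log₁₀(0.12031) = 58.2 × (-0.9197) = -53.53 mV

-54 mV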